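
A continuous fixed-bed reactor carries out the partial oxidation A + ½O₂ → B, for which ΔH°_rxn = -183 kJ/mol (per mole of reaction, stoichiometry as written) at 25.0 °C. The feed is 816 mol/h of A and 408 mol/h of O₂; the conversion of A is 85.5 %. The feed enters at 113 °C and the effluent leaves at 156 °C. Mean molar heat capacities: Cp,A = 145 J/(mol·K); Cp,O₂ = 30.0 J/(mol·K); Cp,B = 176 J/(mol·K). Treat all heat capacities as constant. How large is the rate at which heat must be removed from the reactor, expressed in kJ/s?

Extent of reaction ξ = 0.855 × 816 = 697.68 mol/h
Reaction term: ξ·ΔH°_rxn = 697.68 × -183 = -127680 kJ/h
Sensible, feed 113→25 °C: -11489 kJ/h
Outlet flows (mol/h): A 118.32, O₂ 59.16, B 697.68
Sensible, products 25→156 °C: 18566 kJ/h
Q = ΔH = -120600 kJ/h = -33.5 kW
Heat removed = 33.5 kJ/s

Q_out = 33.5 kJ/s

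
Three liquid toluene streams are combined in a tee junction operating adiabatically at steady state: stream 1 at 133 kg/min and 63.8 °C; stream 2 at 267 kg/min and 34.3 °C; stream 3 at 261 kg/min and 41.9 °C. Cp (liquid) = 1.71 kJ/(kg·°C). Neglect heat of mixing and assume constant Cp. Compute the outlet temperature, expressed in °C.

T_out = 43.2 °C

Adiabatic, steady state ⇒ Σ ṁᵢCp,ᵢ(T_out − Tᵢ) = 0
Σ ṁᵢCp,ᵢTᵢ = 133×1.71×63.8 + 267×1.71×34.3 + 261×1.71×41.9 = 48871
Σ ṁᵢCp,ᵢ = 133×1.71 + 267×1.71 + 261×1.71 = 1130.3
T_out = 48871 / 1130.3 = 43.237 °C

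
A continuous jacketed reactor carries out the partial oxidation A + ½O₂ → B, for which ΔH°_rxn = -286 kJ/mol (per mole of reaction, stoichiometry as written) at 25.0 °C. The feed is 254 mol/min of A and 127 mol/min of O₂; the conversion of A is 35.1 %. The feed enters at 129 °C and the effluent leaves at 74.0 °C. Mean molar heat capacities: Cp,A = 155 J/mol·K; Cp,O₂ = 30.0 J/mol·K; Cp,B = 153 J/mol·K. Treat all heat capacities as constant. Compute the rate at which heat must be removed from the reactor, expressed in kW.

Extent of reaction ξ = 0.351 × 254 = 89.154 mol/min
Reaction term: ξ·ΔH°_rxn = 89.154 × -286 = -25498 kJ/min
Sensible, feed 129→25 °C: -4490.7 kJ/min
Outlet flows (mol/min): A 164.85, O₂ 82.423, B 89.154
Sensible, products 25→74.0 °C: 2041.6 kJ/min
Q = ΔH = -27947 kJ/min = -465.79 kW
Heat removed = 465.79 kW

Q_out = 466 kW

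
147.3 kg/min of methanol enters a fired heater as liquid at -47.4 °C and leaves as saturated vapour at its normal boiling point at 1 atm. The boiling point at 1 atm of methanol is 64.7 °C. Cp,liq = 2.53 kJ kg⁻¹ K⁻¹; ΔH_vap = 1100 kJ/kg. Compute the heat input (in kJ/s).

Q = 3400 kJ/s

liquid -47.4→64.7 °C: 283.61 kJ/kg
vaporisation at 64.7 °C: 1100 kJ/kg
Δh = 283.61 + 1100 = 1383.6 kJ/kg
Q = ṁ·Δh = 147.3 kg/min × 1383.6 kJ/kg = 203810 kJ/min
|Q| = 3396.8 kW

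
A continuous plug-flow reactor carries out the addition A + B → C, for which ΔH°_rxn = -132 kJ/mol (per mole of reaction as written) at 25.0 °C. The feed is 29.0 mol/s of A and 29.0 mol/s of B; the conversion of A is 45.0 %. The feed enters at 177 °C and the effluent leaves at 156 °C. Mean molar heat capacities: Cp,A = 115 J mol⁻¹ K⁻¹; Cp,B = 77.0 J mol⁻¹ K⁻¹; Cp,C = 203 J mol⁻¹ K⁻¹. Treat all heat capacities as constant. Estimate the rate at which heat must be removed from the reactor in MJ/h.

Q_out = 6550 MJ/h

Extent of reaction ξ = 0.450 × 29.0 = 13.05 mol/s
Reaction term: ξ·ΔH°_rxn = 13.05 × -132 = -1722.6 kJ/s
Sensible, feed 177→25 °C: -846.34 kJ/s
Outlet flows (mol/s): A 15.95, B 15.95, C 13.05
Sensible, products 25→156 °C: 748.21 kJ/s
Q = ΔH = -1820.7 kJ/s = -1820.7 kW
Heat removed = 6554.6 MJ/h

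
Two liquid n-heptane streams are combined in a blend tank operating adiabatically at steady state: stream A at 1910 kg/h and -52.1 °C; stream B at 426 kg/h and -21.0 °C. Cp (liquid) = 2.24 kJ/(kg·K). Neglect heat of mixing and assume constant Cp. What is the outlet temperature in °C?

Adiabatic, steady state ⇒ Σ ṁᵢCp,ᵢ(T_out − Tᵢ) = 0
Σ ṁᵢCp,ᵢTᵢ = 1910×2.24×-52.1 + 426×2.24×-21.0 = -242940
Σ ṁᵢCp,ᵢ = 1910×2.24 + 426×2.24 = 5232.6
T_out = -242940 / 5232.6 = -46.429 °C

T_out = -46.4 °C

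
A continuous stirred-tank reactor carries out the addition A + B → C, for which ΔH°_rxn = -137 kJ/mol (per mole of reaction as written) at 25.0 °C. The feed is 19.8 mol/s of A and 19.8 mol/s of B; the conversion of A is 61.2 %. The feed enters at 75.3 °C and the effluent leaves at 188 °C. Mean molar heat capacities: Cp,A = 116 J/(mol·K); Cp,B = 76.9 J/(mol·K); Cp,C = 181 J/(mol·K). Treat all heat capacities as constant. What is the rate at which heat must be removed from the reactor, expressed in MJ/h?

Extent of reaction ξ = 0.612 × 19.8 = 12.118 mol/s
Reaction term: ξ·ΔH°_rxn = 12.118 × -137 = -1660.1 kJ/s
Sensible, feed 75.3→25 °C: -192.12 kJ/s
Outlet flows (mol/s): A 7.6824, B 7.6824, C 12.118
Sensible, products 25→188 °C: 599.06 kJ/s
Q = ΔH = -1253.2 kJ/s = -1253.2 kW
Heat removed = 4511.4 MJ/h

Q_out = 4510 MJ/h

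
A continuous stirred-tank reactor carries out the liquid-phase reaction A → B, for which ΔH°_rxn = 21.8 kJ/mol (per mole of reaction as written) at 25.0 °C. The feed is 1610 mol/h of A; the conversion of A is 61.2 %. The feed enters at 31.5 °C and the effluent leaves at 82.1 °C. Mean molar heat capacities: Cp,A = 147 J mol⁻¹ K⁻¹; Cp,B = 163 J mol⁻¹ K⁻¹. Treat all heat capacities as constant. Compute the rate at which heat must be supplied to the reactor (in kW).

Q_in = 9.54 kW

Extent of reaction ξ = 0.612 × 1610 = 985.32 mol/h
Reaction term: ξ·ΔH°_rxn = 985.32 × 21.8 = 21480 kJ/h
Sensible, feed 31.5→25 °C: -1538.4 kJ/h
Outlet flows (mol/h): A 624.68, B 985.32
Sensible, products 25→82.1 °C: 14414 kJ/h
Q = ΔH = 34356 kJ/h = 9.5432 kW
Heat supplied = 9.5432 kW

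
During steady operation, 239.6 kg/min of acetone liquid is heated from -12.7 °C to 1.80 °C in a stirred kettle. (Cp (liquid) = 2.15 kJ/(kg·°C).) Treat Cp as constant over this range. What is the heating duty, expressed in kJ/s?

Q = 124 kJ/s

Q = ṁ·Cp·ΔT = 239.6 × 2.15 × (1.80 − -12.7) = 7469.5 kJ/min
Converting: 7469.5 / 60 s = 124.49 kW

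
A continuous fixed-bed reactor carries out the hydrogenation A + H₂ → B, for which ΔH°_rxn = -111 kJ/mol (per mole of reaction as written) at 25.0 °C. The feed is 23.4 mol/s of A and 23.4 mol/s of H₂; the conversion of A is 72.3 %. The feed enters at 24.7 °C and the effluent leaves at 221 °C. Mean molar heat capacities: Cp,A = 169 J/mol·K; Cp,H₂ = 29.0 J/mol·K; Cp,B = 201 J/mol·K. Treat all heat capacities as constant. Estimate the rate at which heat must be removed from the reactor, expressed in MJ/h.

Extent of reaction ξ = 0.723 × 23.4 = 16.918 mol/s
Reaction term: ξ·ΔH°_rxn = 16.918 × -111 = -1877.9 kJ/s
Sensible, feed 24.7→25 °C: 1.39 kJ/s
Outlet flows (mol/s): A 6.4818, H₂ 6.4818, B 16.918
Sensible, products 25→221 °C: 918.06 kJ/s
Q = ΔH = -958.48 kJ/s = -958.48 kW
Heat removed = 3450.5 MJ/h

Q_out = 3450 MJ/h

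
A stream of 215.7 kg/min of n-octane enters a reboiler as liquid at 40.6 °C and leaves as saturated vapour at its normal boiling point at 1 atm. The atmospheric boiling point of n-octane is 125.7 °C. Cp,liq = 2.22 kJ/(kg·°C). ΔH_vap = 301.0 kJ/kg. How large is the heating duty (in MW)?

liquid 40.6→125.7 °C: 188.92 kJ/kg
vaporisation at 125.7 °C: 301 kJ/kg
Δh = 188.92 + 301 = 489.92 kJ/kg
Q = ṁ·Δh = 215.7 kg/min × 489.92 kJ/kg = 105680 kJ/min
|Q| = 1761.3 kW = 1.7613 MW

Q = 1.76 MW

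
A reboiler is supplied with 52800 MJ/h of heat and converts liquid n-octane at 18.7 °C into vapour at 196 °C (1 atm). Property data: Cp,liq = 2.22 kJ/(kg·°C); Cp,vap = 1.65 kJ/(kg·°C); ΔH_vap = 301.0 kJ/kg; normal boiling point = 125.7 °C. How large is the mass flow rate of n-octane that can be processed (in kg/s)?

Δh = 2.22×(125.7−18.7) + 301.0 + 1.65×(196−125.7) = 654.53 kJ/kg
Q = 52800 MJ/h = 14667 kJ/s = 14667 kJ/s
ṁ = Q/Δh = 14667 / 654.53 = 22.408 kg/s

ṁ = 22.4 kg/s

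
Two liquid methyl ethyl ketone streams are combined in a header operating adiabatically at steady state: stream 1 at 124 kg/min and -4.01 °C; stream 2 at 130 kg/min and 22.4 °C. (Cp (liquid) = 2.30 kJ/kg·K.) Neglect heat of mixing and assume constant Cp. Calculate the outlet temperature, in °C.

T_out = 9.51 °C

No heat crosses the boundary, so H_out = H_in.
Σ ṁᵢCp,ᵢTᵢ = 124×2.30×-4.01 + 130×2.30×22.4 = 5553.9
Σ ṁᵢCp,ᵢ = 124×2.30 + 130×2.30 = 584.2
T_out = 5553.9 / 584.2 = 9.5069 °C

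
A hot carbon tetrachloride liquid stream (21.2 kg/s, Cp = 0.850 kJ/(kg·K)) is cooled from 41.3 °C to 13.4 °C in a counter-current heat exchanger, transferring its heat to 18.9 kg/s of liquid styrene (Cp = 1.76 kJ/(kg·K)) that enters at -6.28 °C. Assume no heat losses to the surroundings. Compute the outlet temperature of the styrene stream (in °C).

T_c,out = 8.83 °C

Heat released by hot stream: Q = 21.2 × 0.850 × (41.3 − 13.4) = 502.76 kJ/s
Energy balance on cold side (adiabatic exchanger): Q = ṁ_c·Cp_c·(T_c,out − T_c,in)
T_c,out = -6.28 + 502.76/(18.9 × 1.76) = 8.8342 °C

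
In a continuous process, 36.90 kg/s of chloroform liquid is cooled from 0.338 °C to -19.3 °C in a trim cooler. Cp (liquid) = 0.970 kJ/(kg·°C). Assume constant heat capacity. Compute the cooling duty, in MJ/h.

Q_c = 2530 MJ/h

Q = ṁ·Cp·ΔT = 36.90 × 0.970 × (-19.3 − 0.338) = -702.9 kJ/s
Cooling duty = 2530.5 MJ/h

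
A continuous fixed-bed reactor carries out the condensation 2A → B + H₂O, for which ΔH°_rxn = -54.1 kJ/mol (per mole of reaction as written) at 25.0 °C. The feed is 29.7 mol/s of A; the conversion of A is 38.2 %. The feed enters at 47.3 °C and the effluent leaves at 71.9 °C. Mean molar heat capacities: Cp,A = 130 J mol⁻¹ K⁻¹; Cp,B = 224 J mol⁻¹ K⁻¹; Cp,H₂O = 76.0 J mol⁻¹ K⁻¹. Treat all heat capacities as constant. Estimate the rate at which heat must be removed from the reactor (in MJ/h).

Q_out = 725 MJ/h

Extent of reaction ξ = 0.382 × 29.7 / 2 = 5.6727 mol/s
Reaction term: ξ·ΔH°_rxn = 5.6727 × -54.1 = -306.89 kJ/s
Sensible, feed 47.3→25 °C: -86.1 kJ/s
Outlet flows (mol/s): A 18.355, B 5.6727, H₂O 5.6727
Sensible, products 25→71.9 °C: 191.72 kJ/s
Q = ΔH = -201.27 kJ/s = -201.27 kW
Heat removed = 724.57 MJ/h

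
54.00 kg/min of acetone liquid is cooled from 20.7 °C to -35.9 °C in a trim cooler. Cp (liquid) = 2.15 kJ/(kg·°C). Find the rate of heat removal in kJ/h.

Q = ṁ·Cp·ΔT = 54.00 × 2.15 × (-35.9 − 20.7) = -6571.3 kJ/min
Converting: 6571.3 / 60 s = 109.52 kW
Cooling duty = 394280 kJ/h

Q_c = 394000 kJ/h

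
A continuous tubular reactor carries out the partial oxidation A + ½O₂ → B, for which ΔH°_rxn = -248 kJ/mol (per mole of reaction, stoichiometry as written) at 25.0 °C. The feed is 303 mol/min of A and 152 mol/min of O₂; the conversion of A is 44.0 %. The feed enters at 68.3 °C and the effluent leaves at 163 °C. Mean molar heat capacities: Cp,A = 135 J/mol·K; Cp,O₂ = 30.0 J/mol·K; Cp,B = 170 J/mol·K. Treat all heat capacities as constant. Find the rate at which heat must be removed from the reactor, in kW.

Q_out = 473 kW

Extent of reaction ξ = 0.440 × 303 = 133.32 mol/min
Reaction term: ξ·ΔH°_rxn = 133.32 × -248 = -33063 kJ/min
Sensible, feed 68.3→25 °C: -1968.6 kJ/min
Outlet flows (mol/min): A 169.68, O₂ 85.34, B 133.32
Sensible, products 25→163 °C: 6642.1 kJ/min
Q = ΔH = -28390 kJ/min = -473.16 kW
Heat removed = 473.16 kW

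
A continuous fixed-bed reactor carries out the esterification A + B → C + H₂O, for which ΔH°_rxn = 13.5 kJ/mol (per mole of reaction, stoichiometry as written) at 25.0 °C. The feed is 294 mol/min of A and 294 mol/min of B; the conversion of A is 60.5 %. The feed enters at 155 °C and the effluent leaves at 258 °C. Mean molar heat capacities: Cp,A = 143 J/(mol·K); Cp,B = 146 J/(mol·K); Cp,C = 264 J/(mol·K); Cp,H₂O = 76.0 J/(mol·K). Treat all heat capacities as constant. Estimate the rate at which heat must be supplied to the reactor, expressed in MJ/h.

Extent of reaction ξ = 0.605 × 294 = 177.87 mol/min
Reaction term: ξ·ΔH°_rxn = 177.87 × 13.5 = 2401.2 kJ/min
Sensible, feed 155→25 °C: -11046 kJ/min
Outlet flows (mol/min): A 116.13, B 116.13, C 177.87, H₂O 177.87
Sensible, products 25→258 °C: 21911 kJ/min
Q = ΔH = 13266 kJ/min = 221.11 kW
Heat supplied = 795.98 MJ/h

Q_in = 796 MJ/h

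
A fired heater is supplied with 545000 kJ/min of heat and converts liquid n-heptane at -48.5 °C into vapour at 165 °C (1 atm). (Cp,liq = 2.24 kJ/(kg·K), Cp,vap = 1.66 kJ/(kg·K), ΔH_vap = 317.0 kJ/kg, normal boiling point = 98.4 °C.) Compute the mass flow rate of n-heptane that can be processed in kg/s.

ṁ = 12.0 kg/s

Δh = 2.24×(98.4−-48.5) + 317.0 + 1.66×(165−98.4) = 756.61 kJ/kg
Q = 545000 kJ/min = 9083.3 kJ/s = 9083.3 kJ/s
ṁ = Q/Δh = 9083.3 / 756.61 = 12.005 kg/s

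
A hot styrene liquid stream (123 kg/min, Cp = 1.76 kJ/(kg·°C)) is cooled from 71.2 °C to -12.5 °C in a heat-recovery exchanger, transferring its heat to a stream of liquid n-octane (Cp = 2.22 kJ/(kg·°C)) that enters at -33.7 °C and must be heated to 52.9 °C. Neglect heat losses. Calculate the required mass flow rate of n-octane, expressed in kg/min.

Heat released by hot stream: Q = 123 × 1.76 × (71.2 − -12.5) = 18119 kJ/min
Energy balance on cold side (adiabatic exchanger): Q = ṁ_c·Cp_c·(T_c,out − T_c,in)
ṁ_c = 18119 / [2.22 × (52.9 − -33.7)] = 94.248 kg/min

ṁ_c = 94.2 kg/min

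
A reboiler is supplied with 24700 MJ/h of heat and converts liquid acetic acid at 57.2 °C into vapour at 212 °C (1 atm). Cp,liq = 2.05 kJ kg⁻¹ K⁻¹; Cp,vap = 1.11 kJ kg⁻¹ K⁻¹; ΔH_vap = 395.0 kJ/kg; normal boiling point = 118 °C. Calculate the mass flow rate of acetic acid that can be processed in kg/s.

ṁ = 11.0 kg/s

Δh = 2.05×(118−57.2) + 395.0 + 1.11×(212−118) = 623.98 kJ/kg
Q = 24700 MJ/h = 6861.1 kJ/s = 6861.1 kJ/s
ṁ = Q/Δh = 6861.1 / 623.98 = 10.996 kg/s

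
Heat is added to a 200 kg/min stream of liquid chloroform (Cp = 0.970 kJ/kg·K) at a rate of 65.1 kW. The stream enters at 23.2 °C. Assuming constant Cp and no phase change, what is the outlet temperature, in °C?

Q = 65.1 kW = 3906 kJ/min
ΔT = Q/(ṁ·Cp) = 3906/(200×0.970) = 20.134 K
T_out = 23.2 + 20.134 = 43.334 °C

T_out = 43.3 °C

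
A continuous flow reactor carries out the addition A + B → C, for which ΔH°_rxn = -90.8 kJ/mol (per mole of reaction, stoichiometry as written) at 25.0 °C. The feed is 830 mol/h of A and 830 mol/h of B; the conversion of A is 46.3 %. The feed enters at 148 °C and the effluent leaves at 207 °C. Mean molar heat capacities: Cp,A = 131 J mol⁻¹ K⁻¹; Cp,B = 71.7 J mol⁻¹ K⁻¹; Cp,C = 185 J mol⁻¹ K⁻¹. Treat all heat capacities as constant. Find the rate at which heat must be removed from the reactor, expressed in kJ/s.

Extent of reaction ξ = 0.463 × 830 = 384.29 mol/h
Reaction term: ξ·ΔH°_rxn = 384.29 × -90.8 = -34894 kJ/h
Sensible, feed 148→25 °C: -20694 kJ/h
Outlet flows (mol/h): A 445.71, B 445.71, C 384.29
Sensible, products 25→207 °C: 29382 kJ/h
Q = ΔH = -26205 kJ/h = -7.2792 kW
Heat removed = 7.2792 kJ/s

Q_out = 7.28 kJ/s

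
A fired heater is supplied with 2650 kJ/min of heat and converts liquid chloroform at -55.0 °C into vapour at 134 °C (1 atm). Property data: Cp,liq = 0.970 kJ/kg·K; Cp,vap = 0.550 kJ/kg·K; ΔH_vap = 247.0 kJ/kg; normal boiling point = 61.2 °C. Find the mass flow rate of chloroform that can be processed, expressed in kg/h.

ṁ = 398 kg/h

Δh = 0.970×(61.2−-55.0) + 247.0 + 0.550×(134−61.2) = 399.75 kJ/kg
Q = 2650 kJ/min = 44.167 kJ/s = 159000 kJ/h
ṁ = Q/Δh = 159000 / 399.75 = 397.74 kg/h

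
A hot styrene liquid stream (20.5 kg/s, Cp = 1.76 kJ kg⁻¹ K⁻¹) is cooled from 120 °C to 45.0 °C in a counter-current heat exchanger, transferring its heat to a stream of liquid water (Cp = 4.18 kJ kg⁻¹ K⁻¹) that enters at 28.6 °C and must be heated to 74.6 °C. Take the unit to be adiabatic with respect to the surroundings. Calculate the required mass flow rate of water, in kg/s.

Heat released by hot stream: Q = 20.5 × 1.76 × (120 − 45.0) = 2706 kJ/s
Energy balance on cold side (adiabatic exchanger): Q = ṁ_c·Cp_c·(T_c,out − T_c,in)
ṁ_c = 2706 / [4.18 × (74.6 − 28.6)] = 14.073 kg/s

ṁ_c = 14.1 kg/s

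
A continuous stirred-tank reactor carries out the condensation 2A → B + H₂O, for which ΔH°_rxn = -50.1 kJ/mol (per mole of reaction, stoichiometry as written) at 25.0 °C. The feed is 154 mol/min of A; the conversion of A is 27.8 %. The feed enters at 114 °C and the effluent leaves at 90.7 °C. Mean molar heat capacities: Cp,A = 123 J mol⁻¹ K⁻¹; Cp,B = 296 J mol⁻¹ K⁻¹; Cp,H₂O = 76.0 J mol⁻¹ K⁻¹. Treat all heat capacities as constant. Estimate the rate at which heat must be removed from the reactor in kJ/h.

Extent of reaction ξ = 0.278 × 154 / 2 = 21.406 mol/min
Reaction term: ξ·ΔH°_rxn = 21.406 × -50.1 = -1072.4 kJ/min
Sensible, feed 114→25 °C: -1685.8 kJ/min
Outlet flows (mol/min): A 111.19, B 21.406, H₂O 21.406
Sensible, products 25→90.7 °C: 1421.7 kJ/min
Q = ΔH = -1336.6 kJ/min = -22.276 kW
Heat removed = 80195 kJ/h

Q_out = 80200 kJ/h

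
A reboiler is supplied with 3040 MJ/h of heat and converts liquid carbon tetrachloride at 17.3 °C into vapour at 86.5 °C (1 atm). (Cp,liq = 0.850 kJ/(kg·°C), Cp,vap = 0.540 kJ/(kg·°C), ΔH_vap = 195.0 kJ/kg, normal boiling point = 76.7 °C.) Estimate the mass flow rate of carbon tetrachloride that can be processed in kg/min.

ṁ = 202 kg/min

Δh = 0.850×(76.7−17.3) + 195.0 + 0.540×(86.5−76.7) = 250.78 kJ/kg
Q = 3040 MJ/h = 844.44 kJ/s = 50667 kJ/min
ṁ = Q/Δh = 50667 / 250.78 = 202.03 kg/min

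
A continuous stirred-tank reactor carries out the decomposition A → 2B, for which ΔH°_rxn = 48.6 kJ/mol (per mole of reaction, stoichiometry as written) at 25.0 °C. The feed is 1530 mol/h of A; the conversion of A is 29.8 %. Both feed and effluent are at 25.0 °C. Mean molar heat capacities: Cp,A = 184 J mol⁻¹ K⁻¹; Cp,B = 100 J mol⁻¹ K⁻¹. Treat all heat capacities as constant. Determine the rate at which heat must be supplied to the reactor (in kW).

Extent of reaction ξ = 0.298 × 1530 = 455.94 mol/h
Reaction term: ξ·ΔH°_rxn = 455.94 × 48.6 = 22159 kJ/h
Q = ΔH = 22159 kJ/h = 6.1552 kW
Heat supplied = 6.1552 kW

Q_in = 6.16 kW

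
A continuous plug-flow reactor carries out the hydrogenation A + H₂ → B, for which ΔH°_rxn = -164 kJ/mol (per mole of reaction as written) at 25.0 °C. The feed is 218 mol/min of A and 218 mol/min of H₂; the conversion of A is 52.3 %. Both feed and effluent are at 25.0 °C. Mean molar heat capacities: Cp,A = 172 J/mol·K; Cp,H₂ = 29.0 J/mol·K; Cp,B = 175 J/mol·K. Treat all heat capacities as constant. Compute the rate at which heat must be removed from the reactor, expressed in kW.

Extent of reaction ξ = 0.523 × 218 = 114.01 mol/min
Reaction term: ξ·ΔH°_rxn = 114.01 × -164 = -18698 kJ/min
Q = ΔH = -18698 kJ/min = -311.64 kW
Heat removed = 311.64 kW

Q_out = 312 kW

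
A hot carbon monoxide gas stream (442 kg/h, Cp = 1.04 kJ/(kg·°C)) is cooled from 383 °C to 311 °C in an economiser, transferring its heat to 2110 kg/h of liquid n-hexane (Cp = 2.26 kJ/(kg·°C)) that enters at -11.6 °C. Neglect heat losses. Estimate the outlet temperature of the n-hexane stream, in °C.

T_c,out = -4.66 °C

Heat released by hot stream: Q = 442 × 1.04 × (383 − 311) = 33097 kJ/h
Energy balance on cold side (adiabatic exchanger): Q = ṁ_c·Cp_c·(T_c,out − T_c,in)
T_c,out = -11.6 + 33097/(2110 × 2.26) = -4.6594 °C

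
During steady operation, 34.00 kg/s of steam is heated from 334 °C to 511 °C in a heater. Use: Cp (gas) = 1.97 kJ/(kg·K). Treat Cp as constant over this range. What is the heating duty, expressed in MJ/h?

Q = 42700 MJ/h

Q = ṁ·Cp·ΔT = 34.00 × 1.97 × (511 − 334) = 11855 kJ/s
Heating duty = 42680 MJ/h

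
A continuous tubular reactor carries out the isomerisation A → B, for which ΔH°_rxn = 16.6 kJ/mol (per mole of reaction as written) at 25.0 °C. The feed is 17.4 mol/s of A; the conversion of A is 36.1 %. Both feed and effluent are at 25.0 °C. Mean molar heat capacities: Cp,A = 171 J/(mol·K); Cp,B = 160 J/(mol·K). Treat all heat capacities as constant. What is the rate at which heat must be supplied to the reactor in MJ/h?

Extent of reaction ξ = 0.361 × 17.4 = 6.2814 mol/s
Reaction term: ξ·ΔH°_rxn = 6.2814 × 16.6 = 104.27 kJ/s
Q = ΔH = 104.27 kJ/s = 104.27 kW
Heat supplied = 375.38 MJ/h

Q_in = 375 MJ/h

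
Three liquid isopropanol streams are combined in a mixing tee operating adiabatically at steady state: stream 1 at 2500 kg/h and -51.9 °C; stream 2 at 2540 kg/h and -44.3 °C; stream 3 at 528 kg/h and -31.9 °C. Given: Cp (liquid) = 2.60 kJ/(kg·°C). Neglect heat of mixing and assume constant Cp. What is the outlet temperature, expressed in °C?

Energy balance with Q = 0: Σ ṁᵢCp,ᵢ(T_out − Tᵢ) = 0
T_out = Σ ṁᵢCp,ᵢTᵢ / Σ ṁᵢCp,ᵢ
      = -673700 / 14477 = -46.536 °C

T_out = -46.5 °C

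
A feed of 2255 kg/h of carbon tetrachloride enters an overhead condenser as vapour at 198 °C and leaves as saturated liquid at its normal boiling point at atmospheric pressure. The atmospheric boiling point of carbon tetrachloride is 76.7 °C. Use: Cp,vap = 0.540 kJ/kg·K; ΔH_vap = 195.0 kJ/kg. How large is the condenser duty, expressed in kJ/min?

Q_c = 9790 kJ/min

vapour 198→76.7 °C: -65.502 kJ/kg
condensation at 76.7 °C: -195 kJ/kg
Δh = -65.502 + -195 = -260.5 kJ/kg
Q = ṁ·Δh = 2255 kg/h × -260.5 kJ/kg = -587430 kJ/h
|Q| = 163.18 kW = 9790.5 kJ/min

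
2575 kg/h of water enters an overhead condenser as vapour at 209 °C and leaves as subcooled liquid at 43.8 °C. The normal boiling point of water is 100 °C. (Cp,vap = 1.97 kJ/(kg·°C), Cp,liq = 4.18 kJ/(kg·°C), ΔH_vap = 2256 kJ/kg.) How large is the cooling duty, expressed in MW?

Q_c = 1.94 MW

vapour 209→100 °C: -214.73 kJ/kg
condensation at 100 °C: -2256 kJ/kg
liquid 100→43.8 °C: -234.92 kJ/kg
Δh = -214.73 + -2256 + -234.92 = -2705.6 kJ/kg
Q = ṁ·Δh = 2575 kg/h × -2705.6 kJ/kg = -6.967e+06 kJ/h
|Q| = 1935.3 kW = 1.9353 MW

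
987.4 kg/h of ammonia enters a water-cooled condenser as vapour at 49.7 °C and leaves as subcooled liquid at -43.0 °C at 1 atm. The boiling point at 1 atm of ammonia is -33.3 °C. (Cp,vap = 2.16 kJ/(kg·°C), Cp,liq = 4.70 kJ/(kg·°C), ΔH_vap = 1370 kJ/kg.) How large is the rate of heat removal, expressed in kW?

Q_c = 437 kW

vapour 49.7→-33.3 °C: -179.28 kJ/kg
condensation at -33.3 °C: -1370 kJ/kg
liquid -33.3→-43.0 °C: -45.59 kJ/kg
Δh = -179.28 + -1370 + -45.59 = -1594.9 kJ/kg
Q = ṁ·Δh = 987.4 kg/h × -1594.9 kJ/kg = -1.5748e+06 kJ/h
|Q| = 437.44 kW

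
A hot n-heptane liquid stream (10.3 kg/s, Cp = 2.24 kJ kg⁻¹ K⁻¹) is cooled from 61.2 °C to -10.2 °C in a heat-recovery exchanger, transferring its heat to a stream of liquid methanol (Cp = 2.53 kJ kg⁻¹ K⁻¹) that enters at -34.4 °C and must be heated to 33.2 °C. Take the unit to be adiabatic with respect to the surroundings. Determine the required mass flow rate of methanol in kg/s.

ṁ_c = 9.63 kg/s

Heat released by hot stream: Q = 10.3 × 2.24 × (61.2 − -10.2) = 1647.3 kJ/s
Energy balance on cold side (adiabatic exchanger): Q = ṁ_c·Cp_c·(T_c,out − T_c,in)
ṁ_c = 1647.3 / [2.53 × (33.2 − -34.4)] = 9.632 kg/s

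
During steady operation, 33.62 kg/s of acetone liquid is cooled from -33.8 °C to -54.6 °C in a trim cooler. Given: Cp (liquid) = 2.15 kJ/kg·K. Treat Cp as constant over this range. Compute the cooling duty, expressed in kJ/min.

Q = ṁ·Cp·ΔT = 33.62 × 2.15 × (-54.6 − -33.8) = -1503.5 kJ/s
Cooling duty = 90209 kJ/min

Q_c = 90200 kJ/min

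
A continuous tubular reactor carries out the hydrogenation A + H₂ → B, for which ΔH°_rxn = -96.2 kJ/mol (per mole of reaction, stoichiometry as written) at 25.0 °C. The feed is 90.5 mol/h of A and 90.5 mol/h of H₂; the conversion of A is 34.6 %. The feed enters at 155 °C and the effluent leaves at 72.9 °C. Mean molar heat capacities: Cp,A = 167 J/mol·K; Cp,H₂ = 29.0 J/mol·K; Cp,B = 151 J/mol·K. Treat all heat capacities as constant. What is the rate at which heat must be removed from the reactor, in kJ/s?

Q_out = 1.26 kJ/s

Extent of reaction ξ = 0.346 × 90.5 = 31.313 mol/h
Reaction term: ξ·ΔH°_rxn = 31.313 × -96.2 = -3012.3 kJ/h
Sensible, feed 155→25 °C: -2305.9 kJ/h
Outlet flows (mol/h): A 59.187, H₂ 59.187, B 31.313
Sensible, products 25→72.9 °C: 782.16 kJ/h
Q = ΔH = -4536.1 kJ/h = -1.26 kW
Heat removed = 1.26 kJ/s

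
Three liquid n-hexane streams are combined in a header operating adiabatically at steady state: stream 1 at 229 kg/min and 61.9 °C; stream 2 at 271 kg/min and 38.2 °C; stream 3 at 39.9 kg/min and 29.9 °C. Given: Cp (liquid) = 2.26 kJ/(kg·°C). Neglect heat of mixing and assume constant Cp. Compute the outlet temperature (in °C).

T_out = 47.6 °C

Adiabatic, steady state ⇒ Σ ṁᵢCp,ᵢ(T_out − Tᵢ) = 0
Σ ṁᵢCp,ᵢTᵢ = 229×2.26×61.9 + 271×2.26×38.2 + 39.9×2.26×29.9 = 58128
Σ ṁᵢCp,ᵢ = 229×2.26 + 271×2.26 + 39.9×2.26 = 1220.2
T_out = 58128 / 1220.2 = 47.639 °C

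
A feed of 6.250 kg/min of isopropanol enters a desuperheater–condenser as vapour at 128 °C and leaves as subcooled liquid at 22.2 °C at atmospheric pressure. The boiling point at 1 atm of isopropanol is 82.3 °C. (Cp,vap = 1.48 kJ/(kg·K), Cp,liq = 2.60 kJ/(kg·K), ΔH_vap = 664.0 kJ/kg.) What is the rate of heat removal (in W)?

Q_c = 92500 W

vapour 128→82.3 °C: -67.636 kJ/kg
condensation at 82.3 °C: -664 kJ/kg
liquid 82.3→22.2 °C: -156.26 kJ/kg
Δh = -67.636 + -664 + -156.26 = -887.9 kJ/kg
Q = ṁ·Δh = 6.250 kg/min × -887.9 kJ/kg = -5549.3 kJ/min
|Q| = 92.489 kW = 92489 W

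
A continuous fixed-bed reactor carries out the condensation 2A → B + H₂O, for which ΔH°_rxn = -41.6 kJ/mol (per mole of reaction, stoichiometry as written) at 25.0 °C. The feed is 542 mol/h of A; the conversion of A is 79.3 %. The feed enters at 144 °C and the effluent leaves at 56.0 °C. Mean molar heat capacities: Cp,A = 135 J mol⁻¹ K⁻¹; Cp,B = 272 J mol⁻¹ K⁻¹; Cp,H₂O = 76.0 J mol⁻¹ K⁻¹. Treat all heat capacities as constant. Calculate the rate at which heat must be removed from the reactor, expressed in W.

Q_out = 4130 W

Extent of reaction ξ = 0.793 × 542 / 2 = 214.9 mol/h
Reaction term: ξ·ΔH°_rxn = 214.9 × -41.6 = -8940 kJ/h
Sensible, feed 144→25 °C: -8707.2 kJ/h
Outlet flows (mol/h): A 112.19, B 214.9, H₂O 214.9
Sensible, products 25→56.0 °C: 2787.9 kJ/h
Q = ΔH = -14859 kJ/h = -4.1276 kW
Heat removed = 4127.6 W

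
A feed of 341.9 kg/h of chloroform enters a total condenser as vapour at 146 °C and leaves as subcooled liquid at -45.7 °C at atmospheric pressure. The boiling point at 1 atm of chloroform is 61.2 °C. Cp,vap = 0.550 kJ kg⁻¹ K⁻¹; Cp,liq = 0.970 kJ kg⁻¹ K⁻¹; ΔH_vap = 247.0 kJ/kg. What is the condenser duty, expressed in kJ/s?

vapour 146→61.2 °C: -46.64 kJ/kg
condensation at 61.2 °C: -247 kJ/kg
liquid 61.2→-45.7 °C: -103.69 kJ/kg
Δh = -46.64 + -247 + -103.69 = -397.33 kJ/kg
Q = ṁ·Δh = 341.9 kg/h × -397.33 kJ/kg = -135850 kJ/h
|Q| = 37.736 kW

Q_c = 37.7 kJ/s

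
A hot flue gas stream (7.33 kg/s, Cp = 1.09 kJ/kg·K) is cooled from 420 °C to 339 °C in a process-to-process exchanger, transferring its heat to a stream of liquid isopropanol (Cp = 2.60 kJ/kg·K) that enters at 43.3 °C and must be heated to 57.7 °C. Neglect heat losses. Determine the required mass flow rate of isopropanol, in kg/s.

ṁ_c = 17.3 kg/s

Heat released by hot stream: Q = 7.33 × 1.09 × (420 − 339) = 647.17 kJ/s
Energy balance on cold side (adiabatic exchanger): Q = ṁ_c·Cp_c·(T_c,out − T_c,in)
ṁ_c = 647.17 / [2.60 × (57.7 − 43.3)] = 17.285 kg/s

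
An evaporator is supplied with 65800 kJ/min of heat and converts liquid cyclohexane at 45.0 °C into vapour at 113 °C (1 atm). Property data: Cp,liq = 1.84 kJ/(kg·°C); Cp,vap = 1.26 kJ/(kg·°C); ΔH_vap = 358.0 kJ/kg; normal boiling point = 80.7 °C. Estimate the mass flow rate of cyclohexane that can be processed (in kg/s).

ṁ = 2.36 kg/s

Δh = 1.84×(80.7−45.0) + 358.0 + 1.26×(113−80.7) = 464.39 kJ/kg
Q = 65800 kJ/min = 1096.7 kJ/s = 1096.7 kJ/s
ṁ = Q/Δh = 1096.7 / 464.39 = 2.3615 kg/s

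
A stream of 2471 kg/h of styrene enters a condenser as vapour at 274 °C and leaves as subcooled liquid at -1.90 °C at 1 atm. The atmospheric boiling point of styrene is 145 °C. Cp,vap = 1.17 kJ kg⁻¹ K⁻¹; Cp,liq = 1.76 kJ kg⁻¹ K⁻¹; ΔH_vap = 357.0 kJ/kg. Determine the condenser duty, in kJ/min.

Q_c = 31600 kJ/min

vapour 274→145 °C: -150.93 kJ/kg
condensation at 145 °C: -357 kJ/kg
liquid 145→-1.90 °C: -258.54 kJ/kg
Δh = -150.93 + -357 + -258.54 = -766.47 kJ/kg
Q = ṁ·Δh = 2471 kg/h × -766.47 kJ/kg = -1.894e+06 kJ/h
|Q| = 526.1 kW = 31566 kJ/min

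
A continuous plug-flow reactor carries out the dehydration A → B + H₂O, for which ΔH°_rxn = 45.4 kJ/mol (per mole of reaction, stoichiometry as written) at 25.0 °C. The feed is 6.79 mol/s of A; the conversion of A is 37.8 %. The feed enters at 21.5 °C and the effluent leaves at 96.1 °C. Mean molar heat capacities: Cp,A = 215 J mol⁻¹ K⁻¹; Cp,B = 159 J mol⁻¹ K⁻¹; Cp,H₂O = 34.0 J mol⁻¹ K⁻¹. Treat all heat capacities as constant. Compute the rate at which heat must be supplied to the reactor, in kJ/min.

Extent of reaction ξ = 0.378 × 6.79 = 2.5666 mol/s
Reaction term: ξ·ΔH°_rxn = 2.5666 × 45.4 = 116.52 kJ/s
Sensible, feed 21.5→25 °C: 5.1095 kJ/s
Outlet flows (mol/s): A 4.2234, B 2.5666, H₂O 2.5666
Sensible, products 25→96.1 °C: 99.781 kJ/s
Q = ΔH = 221.41 kJ/s = 221.41 kW
Heat supplied = 13285 kJ/min

Q_in = 13300 kJ/min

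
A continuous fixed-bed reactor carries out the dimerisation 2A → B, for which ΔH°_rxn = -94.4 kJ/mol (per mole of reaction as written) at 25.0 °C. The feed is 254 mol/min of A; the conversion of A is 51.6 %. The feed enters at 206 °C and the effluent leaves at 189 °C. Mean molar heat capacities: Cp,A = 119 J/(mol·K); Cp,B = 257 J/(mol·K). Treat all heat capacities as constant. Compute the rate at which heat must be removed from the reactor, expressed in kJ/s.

Q_out = 108 kJ/s

Extent of reaction ξ = 0.516 × 254 / 2 = 65.532 mol/min
Reaction term: ξ·ΔH°_rxn = 65.532 × -94.4 = -6186.2 kJ/min
Sensible, feed 206→25 °C: -5470.9 kJ/min
Outlet flows (mol/min): A 122.94, B 65.532
Sensible, products 25→189 °C: 5161.3 kJ/min
Q = ΔH = -6495.9 kJ/min = -108.26 kW
Heat removed = 108.26 kJ/s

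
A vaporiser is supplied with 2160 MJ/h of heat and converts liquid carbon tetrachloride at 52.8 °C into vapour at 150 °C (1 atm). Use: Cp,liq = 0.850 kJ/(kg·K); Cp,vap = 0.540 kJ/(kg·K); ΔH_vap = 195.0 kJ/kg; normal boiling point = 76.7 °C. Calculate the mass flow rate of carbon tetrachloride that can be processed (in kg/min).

ṁ = 141 kg/min

Δh = 0.850×(76.7−52.8) + 195.0 + 0.540×(150−76.7) = 254.9 kJ/kg
Q = 2160 MJ/h = 600 kJ/s = 36000 kJ/min
ṁ = Q/Δh = 36000 / 254.9 = 141.23 kg/min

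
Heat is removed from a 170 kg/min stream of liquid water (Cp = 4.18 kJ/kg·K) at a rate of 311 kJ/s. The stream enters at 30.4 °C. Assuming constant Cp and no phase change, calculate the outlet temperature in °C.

T_out = 4.14 °C

Q = 311 kJ/s = 18660 kJ/min
ΔT = Q/(ṁ·Cp) = 18660/(170×4.18) = 26.259 K
T_out = 30.4 − 26.259 = 4.1405 °C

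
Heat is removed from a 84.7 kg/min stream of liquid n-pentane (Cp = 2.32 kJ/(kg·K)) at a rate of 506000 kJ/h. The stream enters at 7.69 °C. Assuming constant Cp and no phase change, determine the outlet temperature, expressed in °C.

Q = 506000 kJ/h = 8433.3 kJ/min
ΔT = Q/(ṁ·Cp) = 8433.3/(84.7×2.32) = 42.917 K
T_out = 7.69 − 42.917 = -35.227 °C

T_out = -35.2 °C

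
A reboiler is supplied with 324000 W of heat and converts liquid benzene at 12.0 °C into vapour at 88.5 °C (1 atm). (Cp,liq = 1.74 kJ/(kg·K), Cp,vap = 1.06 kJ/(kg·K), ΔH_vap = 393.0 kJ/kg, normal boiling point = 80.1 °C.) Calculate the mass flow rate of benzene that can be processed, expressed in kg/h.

ṁ = 2240 kg/h

Δh = 1.74×(80.1−12.0) + 393.0 + 1.06×(88.5−80.1) = 520.4 kJ/kg
Q = 324000 W = 324 kJ/s = 1.1664e+06 kJ/h
ṁ = Q/Δh = 1.1664e+06 / 520.4 = 2241.4 kg/h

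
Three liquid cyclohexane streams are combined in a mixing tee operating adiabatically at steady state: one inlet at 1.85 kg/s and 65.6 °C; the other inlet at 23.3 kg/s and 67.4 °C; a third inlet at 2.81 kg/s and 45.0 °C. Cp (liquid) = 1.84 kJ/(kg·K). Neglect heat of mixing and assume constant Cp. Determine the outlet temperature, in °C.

T_out = 65.0 °C

Adiabatic, steady state ⇒ Σ ṁᵢCp,ᵢ(T_out − Tᵢ) = 0
Σ ṁᵢCp,ᵢTᵢ = 1.85×1.84×65.6 + 23.3×1.84×67.4 + 2.81×1.84×45.0 = 3345.5
Σ ṁᵢCp,ᵢ = 1.85×1.84 + 23.3×1.84 + 2.81×1.84 = 51.446
T_out = 3345.5 / 51.446 = 65.03 °C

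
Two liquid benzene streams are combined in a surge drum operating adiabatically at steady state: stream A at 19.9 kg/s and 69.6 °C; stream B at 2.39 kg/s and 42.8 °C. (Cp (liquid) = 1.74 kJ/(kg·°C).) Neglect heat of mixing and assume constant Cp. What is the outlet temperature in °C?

T_out = 66.7 °C

Adiabatic, steady state ⇒ Σ ṁᵢCp,ᵢ(T_out − Tᵢ) = 0
Σ ṁᵢCp,ᵢTᵢ = 19.9×1.74×69.6 + 2.39×1.74×42.8 = 2588
Σ ṁᵢCp,ᵢ = 19.9×1.74 + 2.39×1.74 = 38.785
T_out = 2588 / 38.785 = 66.726 °C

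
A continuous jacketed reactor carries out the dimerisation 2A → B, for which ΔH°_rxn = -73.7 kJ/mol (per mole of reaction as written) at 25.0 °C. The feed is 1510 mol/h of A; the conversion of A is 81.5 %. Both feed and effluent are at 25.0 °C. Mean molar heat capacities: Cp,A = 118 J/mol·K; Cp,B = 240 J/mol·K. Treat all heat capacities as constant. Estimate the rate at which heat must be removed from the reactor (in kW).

Q_out = 12.6 kW

Extent of reaction ξ = 0.815 × 1510 / 2 = 615.32 mol/h
Reaction term: ξ·ΔH°_rxn = 615.32 × -73.7 = -45349 kJ/h
Q = ΔH = -45349 kJ/h = -12.597 kW
Heat removed = 12.597 kW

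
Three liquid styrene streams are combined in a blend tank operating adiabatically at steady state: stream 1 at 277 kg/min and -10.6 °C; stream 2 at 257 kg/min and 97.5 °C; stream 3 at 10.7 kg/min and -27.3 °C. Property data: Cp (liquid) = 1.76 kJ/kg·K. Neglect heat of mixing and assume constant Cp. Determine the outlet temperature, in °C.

T_out = 40.1 °C

No heat crosses the boundary, so H_out = H_in.
T_out = Σ ṁᵢCp,ᵢTᵢ / Σ ṁᵢCp,ᵢ
      = 38419 / 958.67 = 40.076 °C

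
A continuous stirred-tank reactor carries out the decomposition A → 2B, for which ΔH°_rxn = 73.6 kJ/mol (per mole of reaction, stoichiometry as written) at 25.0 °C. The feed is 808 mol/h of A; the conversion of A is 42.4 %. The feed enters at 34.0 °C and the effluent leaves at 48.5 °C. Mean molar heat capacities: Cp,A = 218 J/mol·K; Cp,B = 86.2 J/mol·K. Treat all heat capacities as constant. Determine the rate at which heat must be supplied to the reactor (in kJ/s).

Q_in = 7.61 kJ/s

Extent of reaction ξ = 0.424 × 808 = 342.59 mol/h
Reaction term: ξ·ΔH°_rxn = 342.59 × 73.6 = 25215 kJ/h
Sensible, feed 34.0→25 °C: -1585.3 kJ/h
Outlet flows (mol/h): A 465.41, B 685.18
Sensible, products 25→48.5 °C: 3772.3 kJ/h
Q = ΔH = 27402 kJ/h = 7.6116 kW
Heat supplied = 7.6116 kJ/s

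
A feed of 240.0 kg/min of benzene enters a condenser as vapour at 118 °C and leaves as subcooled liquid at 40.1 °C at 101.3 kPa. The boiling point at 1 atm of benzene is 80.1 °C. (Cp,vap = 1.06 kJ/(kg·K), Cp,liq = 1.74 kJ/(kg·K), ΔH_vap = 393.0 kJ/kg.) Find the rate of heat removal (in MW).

vapour 118→80.1 °C: -40.174 kJ/kg
condensation at 80.1 °C: -393 kJ/kg
liquid 80.1→40.1 °C: -69.6 kJ/kg
Δh = -40.174 + -393 + -69.6 = -502.77 kJ/kg
Q = ṁ·Δh = 240.0 kg/min × -502.77 kJ/kg = -120670 kJ/min
|Q| = 2011.1 kW = 2.0111 MW

Q_c = 2.01 MW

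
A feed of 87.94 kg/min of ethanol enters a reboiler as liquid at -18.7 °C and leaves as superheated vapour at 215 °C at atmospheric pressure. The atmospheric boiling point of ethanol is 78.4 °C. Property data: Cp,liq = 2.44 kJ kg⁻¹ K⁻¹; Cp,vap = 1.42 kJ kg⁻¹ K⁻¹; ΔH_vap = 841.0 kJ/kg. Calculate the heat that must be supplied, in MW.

Q = 1.86 MW

liquid -18.7→78.4 °C: 236.92 kJ/kg
vaporisation at 78.4 °C: 841 kJ/kg
vapour 78.4→215 °C: 193.97 kJ/kg
Δh = 236.92 + 841 + 193.97 = 1271.9 kJ/kg
Q = ṁ·Δh = 87.94 kg/min × 1271.9 kJ/kg = 111850 kJ/min
|Q| = 1864.2 kW = 1.8642 MW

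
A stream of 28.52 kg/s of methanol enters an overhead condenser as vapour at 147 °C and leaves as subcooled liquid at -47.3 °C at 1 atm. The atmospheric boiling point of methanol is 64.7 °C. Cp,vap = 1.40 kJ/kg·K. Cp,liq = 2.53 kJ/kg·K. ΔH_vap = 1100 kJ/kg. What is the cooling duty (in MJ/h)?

Q_c = 154000 MJ/h

vapour 147→64.7 °C: -115.22 kJ/kg
condensation at 64.7 °C: -1100 kJ/kg
liquid 64.7→-47.3 °C: -283.36 kJ/kg
Δh = -115.22 + -1100 + -283.36 = -1498.6 kJ/kg
Q = ṁ·Δh = 28.52 kg/s × -1498.6 kJ/kg = -42740 kJ/s
|Q| = 42740 kW = 153860 MJ/h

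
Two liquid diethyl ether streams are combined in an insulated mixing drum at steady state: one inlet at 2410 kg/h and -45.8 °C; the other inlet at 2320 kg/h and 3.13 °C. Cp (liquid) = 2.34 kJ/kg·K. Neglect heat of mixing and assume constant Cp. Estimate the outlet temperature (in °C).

Adiabatic, steady state ⇒ Σ ṁᵢCp,ᵢ(T_out − Tᵢ) = 0
T_out = Σ ṁᵢCp,ᵢTᵢ / Σ ṁᵢCp,ᵢ
      = -241290 / 11068 = -21.801 °C

T_out = -21.8 °C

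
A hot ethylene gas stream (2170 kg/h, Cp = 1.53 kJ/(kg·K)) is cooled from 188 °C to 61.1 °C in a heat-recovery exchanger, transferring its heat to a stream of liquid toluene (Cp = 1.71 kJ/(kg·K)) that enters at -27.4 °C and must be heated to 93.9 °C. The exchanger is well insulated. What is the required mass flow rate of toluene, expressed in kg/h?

Heat released by hot stream: Q = 2170 × 1.53 × (188 − 61.1) = 421320 kJ/h
Energy balance on cold side (adiabatic exchanger): Q = ṁ_c·Cp_c·(T_c,out − T_c,in)
ṁ_c = 421320 / [1.71 × (93.9 − -27.4)] = 2031.2 kg/h

ṁ_c = 2030 kg/h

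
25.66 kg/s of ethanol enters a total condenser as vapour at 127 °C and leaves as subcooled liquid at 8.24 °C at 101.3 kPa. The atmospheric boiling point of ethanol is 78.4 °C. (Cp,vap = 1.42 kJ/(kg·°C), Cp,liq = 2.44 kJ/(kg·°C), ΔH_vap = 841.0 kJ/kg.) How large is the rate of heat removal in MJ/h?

Q_c = 99900 MJ/h

vapour 127→78.4 °C: -69.012 kJ/kg
condensation at 78.4 °C: -841 kJ/kg
liquid 78.4→8.24 °C: -171.19 kJ/kg
Δh = -69.012 + -841 + -171.19 = -1081.2 kJ/kg
Q = ṁ·Δh = 25.66 kg/s × -1081.2 kJ/kg = -27744 kJ/s
|Q| = 27744 kW = 99877 MJ/h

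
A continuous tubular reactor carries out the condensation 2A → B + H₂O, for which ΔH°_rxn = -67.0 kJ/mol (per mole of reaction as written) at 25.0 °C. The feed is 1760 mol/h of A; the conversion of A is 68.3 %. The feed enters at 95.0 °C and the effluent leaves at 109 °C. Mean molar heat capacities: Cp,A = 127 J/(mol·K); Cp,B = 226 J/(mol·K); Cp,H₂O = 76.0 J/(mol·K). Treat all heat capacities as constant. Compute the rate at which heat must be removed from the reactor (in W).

Q_out = 9640 W

Extent of reaction ξ = 0.683 × 1760 / 2 = 601.04 mol/h
Reaction term: ξ·ΔH°_rxn = 601.04 × -67.0 = -40270 kJ/h
Sensible, feed 95.0→25 °C: -15646 kJ/h
Outlet flows (mol/h): A 557.92, B 601.04, H₂O 601.04
Sensible, products 25→109 °C: 21199 kJ/h
Q = ΔH = -34717 kJ/h = -9.6436 kW
Heat removed = 9643.6 W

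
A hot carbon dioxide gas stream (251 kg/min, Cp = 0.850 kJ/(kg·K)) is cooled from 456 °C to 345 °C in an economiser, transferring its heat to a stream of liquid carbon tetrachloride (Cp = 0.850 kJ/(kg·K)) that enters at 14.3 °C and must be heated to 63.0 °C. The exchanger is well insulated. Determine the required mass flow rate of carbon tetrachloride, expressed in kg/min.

ṁ_c = 572 kg/min

Heat released by hot stream: Q = 251 × 0.850 × (456 − 345) = 23682 kJ/min
Energy balance on cold side (adiabatic exchanger): Q = ṁ_c·Cp_c·(T_c,out − T_c,in)
ṁ_c = 23682 / [0.850 × (63.0 − 14.3)] = 572.09 kg/min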